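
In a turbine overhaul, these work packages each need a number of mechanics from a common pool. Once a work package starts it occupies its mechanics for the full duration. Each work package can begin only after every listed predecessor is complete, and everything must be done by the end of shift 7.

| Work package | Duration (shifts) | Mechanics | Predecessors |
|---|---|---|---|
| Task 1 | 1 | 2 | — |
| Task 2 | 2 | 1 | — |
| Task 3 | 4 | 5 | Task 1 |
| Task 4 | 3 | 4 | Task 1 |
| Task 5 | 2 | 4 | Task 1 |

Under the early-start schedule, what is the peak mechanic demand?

14

Early-start schedule: Task 1@1, Task 2@1, Task 3@2, Task 4@2, Task 5@2.
Load per shift: shift 1: 3, shift 2: 14, shift 3: 13, shift 4: 9, shift 5: 5, shift 6: 0, shift 7: 0.
Peak is 14.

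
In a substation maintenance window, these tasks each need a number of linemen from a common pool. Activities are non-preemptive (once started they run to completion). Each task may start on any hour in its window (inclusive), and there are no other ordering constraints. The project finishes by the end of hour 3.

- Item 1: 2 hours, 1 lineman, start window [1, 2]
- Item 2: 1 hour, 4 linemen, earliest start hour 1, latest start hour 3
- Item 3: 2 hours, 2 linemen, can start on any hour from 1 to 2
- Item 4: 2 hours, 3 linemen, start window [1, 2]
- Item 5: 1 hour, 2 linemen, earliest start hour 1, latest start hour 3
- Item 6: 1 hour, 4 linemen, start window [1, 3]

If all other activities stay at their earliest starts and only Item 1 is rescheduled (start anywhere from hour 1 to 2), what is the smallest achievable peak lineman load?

Item 1@1: h1:16  h2:6  h3:0 → peak 16
Item 1@2: h1:15  h2:6  h3:1 → peak 15
Best is Item 1@2, peak 15.

15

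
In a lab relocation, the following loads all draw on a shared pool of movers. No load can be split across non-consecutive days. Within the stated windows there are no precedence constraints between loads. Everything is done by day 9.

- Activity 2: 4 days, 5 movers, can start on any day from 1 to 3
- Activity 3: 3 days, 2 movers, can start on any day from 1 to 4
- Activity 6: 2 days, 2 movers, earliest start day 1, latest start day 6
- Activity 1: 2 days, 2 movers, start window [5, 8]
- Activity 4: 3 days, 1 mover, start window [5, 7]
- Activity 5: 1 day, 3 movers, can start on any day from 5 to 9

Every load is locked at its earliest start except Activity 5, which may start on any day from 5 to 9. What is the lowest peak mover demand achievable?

9

Activity 5@5: d1:9  d2:9  d3:7  d4:5  d5:6  d6:3  d7:1  d8:0  d9:0 → peak 9
Activity 5@6: d1:9  d2:9  d3:7  d4:5  d5:3  d6:6  d7:1  d8:0  d9:0 → peak 9
Activity 5@7: d1:9  d2:9  d3:7  d4:5  d5:3  d6:3  d7:4  d8:0  d9:0 → peak 9
Activity 5@8: d1:9  d2:9  d3:7  d4:5  d5:3  d6:3  d7:1  d8:3  d9:0 → peak 9
Activity 5@9: d1:9  d2:9  d3:7  d4:5  d5:3  d6:3  d7:1  d8:0  d9:3 → peak 9
Best is Activity 5@5, peak 9.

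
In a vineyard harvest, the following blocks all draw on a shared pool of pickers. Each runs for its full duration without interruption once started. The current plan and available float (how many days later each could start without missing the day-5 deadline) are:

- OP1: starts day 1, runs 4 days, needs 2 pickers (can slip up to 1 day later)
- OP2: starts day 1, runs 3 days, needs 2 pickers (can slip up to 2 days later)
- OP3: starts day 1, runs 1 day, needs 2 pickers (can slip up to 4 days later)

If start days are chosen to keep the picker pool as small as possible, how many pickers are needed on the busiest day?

4

Early-start (OP1@1, OP2@1, OP3@1) gives peak 6: d1:6  d2:4  d3:4  d4:2  d5:0.
Shift OP3→4.
Schedule OP1@1, OP2@1, OP3@4: d1:4  d2:4  d3:4  d4:4  d5:0 — peak 4.
Total picker-days = 16 over 5 days ⇒ peak ≥ ⌈16/5⌉ = 4, so 4 is optimal.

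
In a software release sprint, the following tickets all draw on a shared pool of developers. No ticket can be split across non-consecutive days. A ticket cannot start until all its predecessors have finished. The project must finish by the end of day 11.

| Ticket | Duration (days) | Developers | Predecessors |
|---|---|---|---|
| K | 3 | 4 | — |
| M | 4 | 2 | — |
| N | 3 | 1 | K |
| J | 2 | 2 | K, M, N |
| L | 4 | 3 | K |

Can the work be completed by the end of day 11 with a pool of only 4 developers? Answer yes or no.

no

The minimum achievable peak is 5; 4 < 5, so no feasible schedule stays within the cap.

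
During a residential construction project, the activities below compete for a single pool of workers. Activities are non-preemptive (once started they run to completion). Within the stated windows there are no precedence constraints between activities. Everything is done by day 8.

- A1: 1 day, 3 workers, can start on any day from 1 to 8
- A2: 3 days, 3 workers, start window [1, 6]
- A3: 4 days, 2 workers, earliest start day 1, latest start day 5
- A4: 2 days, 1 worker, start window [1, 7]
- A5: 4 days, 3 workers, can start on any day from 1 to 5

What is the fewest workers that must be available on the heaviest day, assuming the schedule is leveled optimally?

5

Early-start (A1@1, A2@1, A3@1, A4@1, A5@1) gives peak 12: d1:12  d2:9  d3:8  d4:5  d5:0  d6:0  d7:0  d8:0.
Shift A2→2, A4→5, A5→5.
Schedule A1@1, A2@2, A3@1, A4@5, A5@5: d1:5  d2:5  d3:5  d4:5  d5:4  d6:4  d7:3  d8:3 — peak 5.
Total worker-days = 34 over 8 days ⇒ peak ≥ ⌈34/8⌉ = 5, so 5 is optimal.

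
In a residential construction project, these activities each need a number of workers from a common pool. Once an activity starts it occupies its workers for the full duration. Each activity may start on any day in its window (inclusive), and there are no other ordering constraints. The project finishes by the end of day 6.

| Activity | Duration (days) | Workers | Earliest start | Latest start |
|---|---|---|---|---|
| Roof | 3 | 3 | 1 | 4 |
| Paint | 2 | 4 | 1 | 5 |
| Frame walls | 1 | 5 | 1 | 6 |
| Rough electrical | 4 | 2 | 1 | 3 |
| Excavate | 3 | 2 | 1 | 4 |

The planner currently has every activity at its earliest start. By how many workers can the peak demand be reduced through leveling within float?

9

Early-start peak: d1:16  d2:11  d3:7  d4:2  d5:0  d6:0 ⇒ 16.
Leveled (Roof@1, Paint@1, Frame walls@6, Rough electrical@3, Excavate@3): d1:7  d2:7  d3:7  d4:4  d5:4  d6:7 ⇒ 7.
Reduction 16 − 7 = 9.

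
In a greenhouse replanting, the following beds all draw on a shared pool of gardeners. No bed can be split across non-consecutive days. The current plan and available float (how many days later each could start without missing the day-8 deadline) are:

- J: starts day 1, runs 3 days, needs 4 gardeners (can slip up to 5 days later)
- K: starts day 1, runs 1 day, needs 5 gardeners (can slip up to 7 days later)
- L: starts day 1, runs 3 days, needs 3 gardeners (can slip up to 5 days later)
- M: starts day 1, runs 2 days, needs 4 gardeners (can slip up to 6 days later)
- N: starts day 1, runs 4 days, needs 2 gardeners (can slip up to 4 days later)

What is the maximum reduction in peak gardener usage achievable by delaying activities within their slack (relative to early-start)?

11

Early-start peak: d1:18  d2:13  d3:9  d4:2  d5:0  d6:0  d7:0  d8:0 ⇒ 18.
Leveled (J@1, K@4, L@1, M@5, N@4): d1:7  d2:7  d3:7  d4:7  d5:6  d6:6  d7:2  d8:0 ⇒ 7.
Reduction 18 − 7 = 11.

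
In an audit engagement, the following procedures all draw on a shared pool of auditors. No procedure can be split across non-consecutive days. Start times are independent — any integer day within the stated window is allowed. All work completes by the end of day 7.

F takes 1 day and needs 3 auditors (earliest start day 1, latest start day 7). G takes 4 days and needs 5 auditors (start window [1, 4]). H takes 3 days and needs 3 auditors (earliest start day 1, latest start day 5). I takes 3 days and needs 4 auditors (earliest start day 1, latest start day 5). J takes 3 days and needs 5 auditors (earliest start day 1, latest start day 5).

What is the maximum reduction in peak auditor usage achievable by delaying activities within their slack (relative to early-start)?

11

Early-start peak: d1:20  d2:17  d3:17  d4:5  d5:0  d6:0  d7:0 ⇒ 20.
Leveled (F@1, G@1, H@2, I@5, J@5): d1:8  d2:8  d3:8  d4:8  d5:9  d6:9  d7:9 ⇒ 9.
Reduction 20 − 9 = 11.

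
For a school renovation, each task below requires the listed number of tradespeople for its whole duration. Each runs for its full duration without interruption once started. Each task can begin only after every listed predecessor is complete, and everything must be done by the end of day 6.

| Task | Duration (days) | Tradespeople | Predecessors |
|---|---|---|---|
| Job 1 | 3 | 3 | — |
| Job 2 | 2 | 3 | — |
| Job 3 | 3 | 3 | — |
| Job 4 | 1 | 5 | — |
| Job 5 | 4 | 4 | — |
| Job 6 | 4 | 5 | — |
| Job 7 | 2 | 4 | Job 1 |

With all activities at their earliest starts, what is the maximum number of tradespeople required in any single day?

23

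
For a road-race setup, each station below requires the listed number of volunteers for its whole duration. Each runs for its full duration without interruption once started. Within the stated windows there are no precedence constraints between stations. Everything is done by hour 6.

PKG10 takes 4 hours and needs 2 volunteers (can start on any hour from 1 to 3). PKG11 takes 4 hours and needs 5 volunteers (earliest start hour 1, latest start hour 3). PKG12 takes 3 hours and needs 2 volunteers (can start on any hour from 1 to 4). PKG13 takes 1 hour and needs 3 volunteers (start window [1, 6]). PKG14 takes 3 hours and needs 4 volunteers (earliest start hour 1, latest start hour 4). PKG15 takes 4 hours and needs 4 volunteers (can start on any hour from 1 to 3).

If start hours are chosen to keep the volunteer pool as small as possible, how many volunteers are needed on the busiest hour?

Early-start (PKG10@1, PKG11@1, PKG12@1, PKG13@1, PKG14@1, PKG15@1) gives peak 20: h1:20  h2:17  h3:17  h4:11  h5:0  h6:0.
Shift PKG14→4, PKG15→2.
Schedule PKG10@1, PKG11@1, PKG12@1, PKG13@1, PKG14@4, PKG15@2: h1:12  h2:13  h3:13  h4:15  h5:8  h6:4 — peak 15.

15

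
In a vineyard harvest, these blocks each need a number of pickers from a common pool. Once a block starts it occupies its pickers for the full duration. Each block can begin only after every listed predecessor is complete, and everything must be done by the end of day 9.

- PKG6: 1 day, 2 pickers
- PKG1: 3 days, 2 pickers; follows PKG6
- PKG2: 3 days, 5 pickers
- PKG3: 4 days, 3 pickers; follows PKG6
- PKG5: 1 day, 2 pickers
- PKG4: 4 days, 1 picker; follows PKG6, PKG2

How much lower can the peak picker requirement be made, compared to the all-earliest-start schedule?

Early-start peak: d1:9  d2:10  d3:10  d4:6  d5:4  d6:1  d7:1  d8:0  d9:0 ⇒ 10.
Leveled (PKG6@1, PKG1@5, PKG2@2, PKG3@5, PKG5@1, PKG4@5): d1:4  d2:5  d3:5  d4:5  d5:6  d6:6  d7:6  d8:4  d9:0 ⇒ 6.
Reduction 10 − 6 = 4.

4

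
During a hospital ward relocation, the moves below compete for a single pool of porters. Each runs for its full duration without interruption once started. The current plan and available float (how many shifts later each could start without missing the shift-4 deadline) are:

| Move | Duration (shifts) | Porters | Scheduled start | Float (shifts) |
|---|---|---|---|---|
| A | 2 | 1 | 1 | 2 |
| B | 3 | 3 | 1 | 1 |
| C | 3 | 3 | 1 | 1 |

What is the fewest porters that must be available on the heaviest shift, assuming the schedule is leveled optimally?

Schedule A@1, B@1, C@1: s1:7  s2:7  s3:6  s4:0 — peak 7.
No arrangement of the 12 feasible schedules does better.

7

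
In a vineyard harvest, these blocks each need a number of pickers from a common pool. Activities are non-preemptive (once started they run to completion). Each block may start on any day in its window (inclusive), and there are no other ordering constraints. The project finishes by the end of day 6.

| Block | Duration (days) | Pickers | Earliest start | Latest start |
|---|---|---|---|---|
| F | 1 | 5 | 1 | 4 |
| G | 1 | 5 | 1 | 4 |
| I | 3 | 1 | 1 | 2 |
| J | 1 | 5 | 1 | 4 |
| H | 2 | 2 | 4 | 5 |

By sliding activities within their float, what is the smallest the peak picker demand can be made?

Early-start (F@1, G@1, I@1, J@1, H@4) gives peak 16: d1:16  d2:1  d3:1  d4:2  d5:2  d6:0.
Shift G→2, J→3.
Schedule F@1, G@2, I@1, J@3, H@4: d1:6  d2:6  d3:6  d4:2  d5:2  d6:0 — peak 6.

6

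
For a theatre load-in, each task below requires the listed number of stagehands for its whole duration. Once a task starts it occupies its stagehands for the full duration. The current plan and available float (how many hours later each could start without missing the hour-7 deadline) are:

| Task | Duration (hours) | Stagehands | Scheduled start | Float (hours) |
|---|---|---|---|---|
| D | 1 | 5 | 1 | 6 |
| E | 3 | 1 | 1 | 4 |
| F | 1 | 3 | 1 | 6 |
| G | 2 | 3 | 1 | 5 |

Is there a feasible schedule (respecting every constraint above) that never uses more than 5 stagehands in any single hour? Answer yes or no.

yes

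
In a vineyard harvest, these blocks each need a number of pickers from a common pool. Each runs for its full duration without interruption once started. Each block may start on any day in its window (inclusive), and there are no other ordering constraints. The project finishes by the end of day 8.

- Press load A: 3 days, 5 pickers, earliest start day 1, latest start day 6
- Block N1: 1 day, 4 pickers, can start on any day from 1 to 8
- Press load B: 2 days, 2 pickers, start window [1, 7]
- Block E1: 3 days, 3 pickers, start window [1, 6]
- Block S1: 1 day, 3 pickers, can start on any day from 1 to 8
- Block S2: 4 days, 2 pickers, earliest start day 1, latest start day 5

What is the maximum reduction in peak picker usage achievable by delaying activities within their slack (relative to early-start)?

12

Early-start peak: d1:19  d2:12  d3:10  d4:2  d5:0  d6:0  d7:0  d8:0 ⇒ 19.
Leveled (Press load A@1, Block N1@4, Press load B@1, Block E1@4, Block S1@7, Block S2@5): d1:7  d2:7  d3:5  d4:7  d5:5  d6:5  d7:5  d8:2 ⇒ 7.
Reduction 19 − 7 = 12.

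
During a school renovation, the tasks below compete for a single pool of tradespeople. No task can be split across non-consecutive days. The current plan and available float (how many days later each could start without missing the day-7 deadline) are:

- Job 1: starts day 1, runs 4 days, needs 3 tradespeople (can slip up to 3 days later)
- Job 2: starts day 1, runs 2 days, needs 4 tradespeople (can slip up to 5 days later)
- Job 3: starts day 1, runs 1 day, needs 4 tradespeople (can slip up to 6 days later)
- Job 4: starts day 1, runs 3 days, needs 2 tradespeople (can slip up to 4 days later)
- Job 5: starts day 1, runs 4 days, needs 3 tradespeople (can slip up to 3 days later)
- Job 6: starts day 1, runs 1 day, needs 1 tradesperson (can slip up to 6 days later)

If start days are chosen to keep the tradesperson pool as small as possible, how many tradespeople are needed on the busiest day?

Early-start (Job 1@1, Job 2@1, Job 3@1, Job 4@1, Job 5@1, Job 6@1) gives peak 17: d1:17  d2:12  d3:8  d4:6  d5:0  d6:0  d7:0.
Shift Job 3→3, Job 4→5, Job 5→4, Job 6→4.
Schedule Job 1@1, Job 2@1, Job 3@3, Job 4@5, Job 5@4, Job 6@4: d1:7  d2:7  d3:7  d4:7  d5:5  d6:5  d7:5 — peak 7.
Total tradesperson-days = 43 over 7 days ⇒ peak ≥ ⌈43/7⌉ = 7, so 7 is optimal.

7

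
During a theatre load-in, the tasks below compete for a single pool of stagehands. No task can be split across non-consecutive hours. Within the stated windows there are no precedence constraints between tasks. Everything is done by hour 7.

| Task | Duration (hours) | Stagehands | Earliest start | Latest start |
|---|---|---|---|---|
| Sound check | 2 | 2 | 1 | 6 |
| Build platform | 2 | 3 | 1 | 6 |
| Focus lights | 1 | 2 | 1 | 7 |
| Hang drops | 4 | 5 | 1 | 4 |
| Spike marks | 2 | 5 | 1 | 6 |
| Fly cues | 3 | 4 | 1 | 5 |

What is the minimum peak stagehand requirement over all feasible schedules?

9

Early-start (Sound check@1, Build platform@1, Focus lights@1, Hang drops@1, Spike marks@1, Fly cues@1) gives peak 21: h1:21  h2:19  h3:9  h4:5  h5:0  h6:0  h7:0.
Shift Build platform→3, Spike marks→5, Fly cues→5.
Schedule Sound check@1, Build platform@3, Focus lights@1, Hang drops@1, Spike marks@5, Fly cues@5: h1:9  h2:7  h3:8  h4:8  h5:9  h6:9  h7:4 — peak 9.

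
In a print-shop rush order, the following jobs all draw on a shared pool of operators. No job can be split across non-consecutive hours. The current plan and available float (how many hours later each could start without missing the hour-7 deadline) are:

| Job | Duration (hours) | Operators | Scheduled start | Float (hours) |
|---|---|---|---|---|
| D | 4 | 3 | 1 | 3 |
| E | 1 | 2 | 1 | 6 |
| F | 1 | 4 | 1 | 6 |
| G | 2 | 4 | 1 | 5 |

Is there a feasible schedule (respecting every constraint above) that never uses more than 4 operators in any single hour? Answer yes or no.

no

The minimum achievable peak is 5; 4 < 5, so no feasible schedule stays within the cap.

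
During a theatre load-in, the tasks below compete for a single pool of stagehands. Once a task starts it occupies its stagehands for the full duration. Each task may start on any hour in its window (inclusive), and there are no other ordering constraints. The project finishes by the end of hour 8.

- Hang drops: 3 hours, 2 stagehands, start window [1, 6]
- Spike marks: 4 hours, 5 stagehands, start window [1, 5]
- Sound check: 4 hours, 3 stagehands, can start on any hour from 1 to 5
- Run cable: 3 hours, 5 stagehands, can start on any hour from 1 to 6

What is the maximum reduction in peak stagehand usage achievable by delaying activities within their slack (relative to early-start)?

7

Early-start peak: h1:15  h2:15  h3:15  h4:8  h5:0  h6:0  h7:0  h8:0 ⇒ 15.
Leveled (Hang drops@1, Spike marks@1, Sound check@4, Run cable@5): h1:7  h2:7  h3:7  h4:8  h5:8  h6:8  h7:8  h8:0 ⇒ 8.
Reduction 15 − 8 = 7.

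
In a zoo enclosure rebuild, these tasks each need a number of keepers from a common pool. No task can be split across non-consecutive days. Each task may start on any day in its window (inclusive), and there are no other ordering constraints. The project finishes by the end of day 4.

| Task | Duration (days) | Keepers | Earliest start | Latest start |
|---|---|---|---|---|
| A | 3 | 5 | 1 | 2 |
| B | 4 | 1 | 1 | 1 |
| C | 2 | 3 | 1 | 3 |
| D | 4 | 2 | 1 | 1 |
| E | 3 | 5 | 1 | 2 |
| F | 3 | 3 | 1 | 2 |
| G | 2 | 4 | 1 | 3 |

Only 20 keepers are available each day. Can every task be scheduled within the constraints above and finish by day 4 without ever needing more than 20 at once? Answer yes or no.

yes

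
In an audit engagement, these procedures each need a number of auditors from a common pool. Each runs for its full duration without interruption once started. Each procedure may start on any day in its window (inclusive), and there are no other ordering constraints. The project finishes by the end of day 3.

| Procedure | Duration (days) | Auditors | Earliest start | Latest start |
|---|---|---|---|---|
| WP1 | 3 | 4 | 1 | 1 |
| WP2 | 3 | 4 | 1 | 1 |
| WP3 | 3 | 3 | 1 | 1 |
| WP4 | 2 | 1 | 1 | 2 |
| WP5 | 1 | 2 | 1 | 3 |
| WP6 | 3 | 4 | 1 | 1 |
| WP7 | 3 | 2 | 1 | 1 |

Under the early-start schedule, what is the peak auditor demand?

20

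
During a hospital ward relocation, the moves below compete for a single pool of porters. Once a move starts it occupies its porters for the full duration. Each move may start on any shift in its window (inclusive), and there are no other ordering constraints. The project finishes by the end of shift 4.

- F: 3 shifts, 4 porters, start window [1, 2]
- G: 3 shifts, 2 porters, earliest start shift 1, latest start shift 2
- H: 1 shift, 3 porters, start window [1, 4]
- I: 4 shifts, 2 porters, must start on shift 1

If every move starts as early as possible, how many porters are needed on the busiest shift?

11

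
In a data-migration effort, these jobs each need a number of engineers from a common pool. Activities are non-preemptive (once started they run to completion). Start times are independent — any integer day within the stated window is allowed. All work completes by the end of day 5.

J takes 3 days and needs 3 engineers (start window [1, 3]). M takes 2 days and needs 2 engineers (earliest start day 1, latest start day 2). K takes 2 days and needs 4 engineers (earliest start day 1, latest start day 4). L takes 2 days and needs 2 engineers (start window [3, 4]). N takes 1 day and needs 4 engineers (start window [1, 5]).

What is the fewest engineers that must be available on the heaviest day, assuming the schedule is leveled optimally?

Early-start (J@1, M@1, K@1, L@3, N@1) gives peak 13: d1:13  d2:9  d3:5  d4:2  d5:0.
Shift K→3, L→4, N→5.
Schedule J@1, M@1, K@3, L@4, N@5: d1:5  d2:5  d3:7  d4:6  d5:6 — peak 7.

7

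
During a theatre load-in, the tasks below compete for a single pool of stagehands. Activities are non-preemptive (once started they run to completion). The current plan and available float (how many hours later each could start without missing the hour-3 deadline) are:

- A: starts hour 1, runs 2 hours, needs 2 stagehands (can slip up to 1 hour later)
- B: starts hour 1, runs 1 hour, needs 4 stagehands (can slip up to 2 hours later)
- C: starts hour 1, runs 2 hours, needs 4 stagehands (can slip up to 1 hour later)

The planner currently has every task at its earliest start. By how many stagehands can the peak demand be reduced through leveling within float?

Early-start peak: h1:10  h2:6  h3:0 ⇒ 10.
Leveled (A@1, B@1, C@2): h1:6  h2:6  h3:4 ⇒ 6.
Reduction 10 − 6 = 4.

4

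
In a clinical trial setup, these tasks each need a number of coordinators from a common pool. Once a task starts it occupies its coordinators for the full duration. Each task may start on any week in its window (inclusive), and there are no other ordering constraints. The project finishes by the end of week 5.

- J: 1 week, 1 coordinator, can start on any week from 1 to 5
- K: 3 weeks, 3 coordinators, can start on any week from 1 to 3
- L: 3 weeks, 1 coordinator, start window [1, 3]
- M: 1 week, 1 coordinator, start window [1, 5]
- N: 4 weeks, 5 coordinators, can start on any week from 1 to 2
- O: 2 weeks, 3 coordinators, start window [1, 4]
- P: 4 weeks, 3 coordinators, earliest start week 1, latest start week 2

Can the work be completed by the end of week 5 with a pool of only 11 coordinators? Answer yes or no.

The minimum achievable peak is 12; 11 < 12, so no feasible schedule stays within the cap.

no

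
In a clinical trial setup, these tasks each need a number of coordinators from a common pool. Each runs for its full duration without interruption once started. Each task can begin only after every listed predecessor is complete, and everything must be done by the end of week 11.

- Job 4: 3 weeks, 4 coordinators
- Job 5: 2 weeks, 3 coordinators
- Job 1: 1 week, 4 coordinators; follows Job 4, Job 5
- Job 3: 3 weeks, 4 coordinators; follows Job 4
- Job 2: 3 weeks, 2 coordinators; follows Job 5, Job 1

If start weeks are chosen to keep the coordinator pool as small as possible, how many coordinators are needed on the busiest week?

6

Early-start (Job 4@1, Job 5@1, Job 1@4, Job 3@4, Job 2@5) gives peak 8: w1:7  w2:7  w3:4  w4:8  w5:6  w6:6  w7:2  w8:0  w9:0  w10:0  w11:0.
Shift Job 5→4, Job 1→6, Job 3→7, Job 2→7.
Schedule Job 4@1, Job 5@4, Job 1@6, Job 3@7, Job 2@7: w1:4  w2:4  w3:4  w4:3  w5:3  w6:4  w7:6  w8:6  w9:6  w10:0  w11:0 — peak 6.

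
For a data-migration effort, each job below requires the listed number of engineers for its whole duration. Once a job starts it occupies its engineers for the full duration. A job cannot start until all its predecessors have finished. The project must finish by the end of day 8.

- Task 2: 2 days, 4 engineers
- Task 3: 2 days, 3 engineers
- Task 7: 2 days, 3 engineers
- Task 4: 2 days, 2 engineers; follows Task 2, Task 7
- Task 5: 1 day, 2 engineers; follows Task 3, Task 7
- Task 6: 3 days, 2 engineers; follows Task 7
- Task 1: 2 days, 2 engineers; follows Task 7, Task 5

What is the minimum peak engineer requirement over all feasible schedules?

6

Early-start (Task 2@1, Task 3@1, Task 7@1, Task 4@3, Task 5@3, Task 6@3, Task 1@4) gives peak 10: d1:10  d2:10  d3:6  d4:6  d5:4  d6:0  d7:0  d8:0.
Shift Task 3→3, Task 7→3, Task 4→5, Task 5→5, Task 6→5, Task 1→6.
Schedule Task 2@1, Task 3@3, Task 7@3, Task 4@5, Task 5@5, Task 6@5, Task 1@6: d1:4  d2:4  d3:6  d4:6  d5:6  d6:6  d7:4  d8:0 — peak 6.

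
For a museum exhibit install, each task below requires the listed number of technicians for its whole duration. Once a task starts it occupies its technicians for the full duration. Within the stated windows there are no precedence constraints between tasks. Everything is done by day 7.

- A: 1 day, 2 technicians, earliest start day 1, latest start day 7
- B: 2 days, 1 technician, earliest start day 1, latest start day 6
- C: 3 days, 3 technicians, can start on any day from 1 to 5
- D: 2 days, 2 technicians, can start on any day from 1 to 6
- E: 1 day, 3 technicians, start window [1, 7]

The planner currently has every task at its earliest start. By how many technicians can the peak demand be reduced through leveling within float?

8

Early-start peak: d1:11  d2:6  d3:3  d4:0  d5:0  d6:0  d7:0 ⇒ 11.
Leveled (A@1, B@1, C@4, D@2, E@7): d1:3  d2:3  d3:2  d4:3  d5:3  d6:3  d7:3 ⇒ 3.
Reduction 11 − 3 = 8.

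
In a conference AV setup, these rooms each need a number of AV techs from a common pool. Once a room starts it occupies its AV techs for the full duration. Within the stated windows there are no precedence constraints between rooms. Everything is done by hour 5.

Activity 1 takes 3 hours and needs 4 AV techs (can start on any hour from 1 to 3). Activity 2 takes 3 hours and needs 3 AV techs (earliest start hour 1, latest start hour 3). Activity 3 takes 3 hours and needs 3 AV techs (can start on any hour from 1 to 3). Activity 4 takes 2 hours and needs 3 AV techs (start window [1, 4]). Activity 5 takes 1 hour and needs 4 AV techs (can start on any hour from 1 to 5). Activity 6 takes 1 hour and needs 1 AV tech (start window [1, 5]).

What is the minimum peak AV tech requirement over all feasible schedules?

10

Early-start (Activity 1@1, Activity 2@1, Activity 3@1, Activity 4@1, Activity 5@1, Activity 6@1) gives peak 18: h1:18  h2:13  h3:10  h4:0  h5:0.
Shift Activity 4→4, Activity 5→4, Activity 6→4.
Schedule Activity 1@1, Activity 2@1, Activity 3@1, Activity 4@4, Activity 5@4, Activity 6@4: h1:10  h2:10  h3:10  h4:8  h5:3 — peak 10.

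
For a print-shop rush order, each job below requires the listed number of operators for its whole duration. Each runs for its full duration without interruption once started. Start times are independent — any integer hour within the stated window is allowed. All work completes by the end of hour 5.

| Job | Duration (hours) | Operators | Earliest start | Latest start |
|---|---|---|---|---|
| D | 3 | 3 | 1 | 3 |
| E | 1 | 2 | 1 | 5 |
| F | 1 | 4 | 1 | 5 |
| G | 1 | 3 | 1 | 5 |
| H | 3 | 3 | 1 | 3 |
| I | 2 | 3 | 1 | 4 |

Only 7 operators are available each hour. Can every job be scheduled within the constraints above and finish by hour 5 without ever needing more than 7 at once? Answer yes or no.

The minimum achievable peak is 8; 7 < 8, so no feasible schedule stays within the cap.

no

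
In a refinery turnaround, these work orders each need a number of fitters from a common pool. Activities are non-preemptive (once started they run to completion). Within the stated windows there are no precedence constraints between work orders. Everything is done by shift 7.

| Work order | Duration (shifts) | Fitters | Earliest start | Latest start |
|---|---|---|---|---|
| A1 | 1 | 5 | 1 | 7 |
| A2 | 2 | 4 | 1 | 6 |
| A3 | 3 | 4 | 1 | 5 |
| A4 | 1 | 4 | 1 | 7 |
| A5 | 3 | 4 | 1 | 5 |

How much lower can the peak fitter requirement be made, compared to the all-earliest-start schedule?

13

Early-start peak: s1:21  s2:12  s3:8  s4:0  s5:0  s6:0  s7:0 ⇒ 21.
Leveled (A1@1, A2@2, A3@2, A4@4, A5@5): s1:5  s2:8  s3:8  s4:8  s5:4  s6:4  s7:4 ⇒ 8.
Reduction 21 − 8 = 13.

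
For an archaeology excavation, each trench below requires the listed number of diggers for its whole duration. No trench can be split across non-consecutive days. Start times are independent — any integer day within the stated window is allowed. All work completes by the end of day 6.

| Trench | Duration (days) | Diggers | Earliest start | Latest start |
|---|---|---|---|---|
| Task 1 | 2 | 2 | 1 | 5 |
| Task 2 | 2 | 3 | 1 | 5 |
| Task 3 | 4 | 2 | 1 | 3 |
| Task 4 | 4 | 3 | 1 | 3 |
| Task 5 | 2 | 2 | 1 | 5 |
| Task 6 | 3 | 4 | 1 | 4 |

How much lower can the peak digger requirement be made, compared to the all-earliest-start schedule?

7

Early-start peak: d1:16  d2:16  d3:9  d4:5  d5:0  d6:0 ⇒ 16.
Leveled (Task 1@1, Task 2@1, Task 3@1, Task 4@3, Task 5@1, Task 6@3): d1:9  d2:9  d3:9  d4:9  d5:7  d6:3 ⇒ 9.
Reduction 16 − 9 = 7.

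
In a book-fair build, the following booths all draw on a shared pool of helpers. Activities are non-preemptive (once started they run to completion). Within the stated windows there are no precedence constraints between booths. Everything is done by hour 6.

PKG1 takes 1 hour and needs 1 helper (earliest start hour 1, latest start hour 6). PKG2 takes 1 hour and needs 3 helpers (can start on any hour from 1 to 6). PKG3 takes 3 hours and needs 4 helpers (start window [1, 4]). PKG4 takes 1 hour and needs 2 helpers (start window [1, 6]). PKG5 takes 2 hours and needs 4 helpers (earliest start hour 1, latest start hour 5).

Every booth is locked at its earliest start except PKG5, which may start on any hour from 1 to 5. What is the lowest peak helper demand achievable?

PKG5@1: h1:14  h2:8  h3:4  h4:0  h5:0  h6:0 → peak 14
PKG5@2: h1:10  h2:8  h3:8  h4:0  h5:0  h6:0 → peak 10
PKG5@3: h1:10  h2:4  h3:8  h4:4  h5:0  h6:0 → peak 10
PKG5@4: h1:10  h2:4  h3:4  h4:4  h5:4  h6:0 → peak 10
PKG5@5: h1:10  h2:4  h3:4  h4:0  h5:4  h6:4 → peak 10
Best is PKG5@2, peak 10.

10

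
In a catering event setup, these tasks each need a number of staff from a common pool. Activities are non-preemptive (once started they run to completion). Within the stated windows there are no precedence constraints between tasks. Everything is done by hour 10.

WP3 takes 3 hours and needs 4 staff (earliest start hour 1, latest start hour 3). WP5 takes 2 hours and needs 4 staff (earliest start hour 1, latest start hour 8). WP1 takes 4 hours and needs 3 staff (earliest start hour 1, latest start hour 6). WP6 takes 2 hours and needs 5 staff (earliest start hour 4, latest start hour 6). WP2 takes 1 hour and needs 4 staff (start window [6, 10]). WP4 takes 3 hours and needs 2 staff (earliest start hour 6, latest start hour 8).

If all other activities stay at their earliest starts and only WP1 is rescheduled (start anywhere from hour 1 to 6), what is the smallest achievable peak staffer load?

9

WP1@1: h1:11  h2:11  h3:7  h4:8  h5:5  h6:6  h7:2  h8:2  h9:0  h10:0 → peak 11
WP1@2: h1:8  h2:11  h3:7  h4:8  h5:8  h6:6  h7:2  h8:2  h9:0  h10:0 → peak 11
WP1@3: h1:8  h2:8  h3:7  h4:8  h5:8  h6:9  h7:2  h8:2  h9:0  h10:0 → peak 9
WP1@4: h1:8  h2:8  h3:4  h4:8  h5:8  h6:9  h7:5  h8:2  h9:0  h10:0 → peak 9
WP1@5: h1:8  h2:8  h3:4  h4:5  h5:8  h6:9  h7:5  h8:5  h9:0  h10:0 → peak 9
WP1@6: h1:8  h2:8  h3:4  h4:5  h5:5  h6:9  h7:5  h8:5  h9:3  h10:0 → peak 9
Best is WP1@3, peak 9.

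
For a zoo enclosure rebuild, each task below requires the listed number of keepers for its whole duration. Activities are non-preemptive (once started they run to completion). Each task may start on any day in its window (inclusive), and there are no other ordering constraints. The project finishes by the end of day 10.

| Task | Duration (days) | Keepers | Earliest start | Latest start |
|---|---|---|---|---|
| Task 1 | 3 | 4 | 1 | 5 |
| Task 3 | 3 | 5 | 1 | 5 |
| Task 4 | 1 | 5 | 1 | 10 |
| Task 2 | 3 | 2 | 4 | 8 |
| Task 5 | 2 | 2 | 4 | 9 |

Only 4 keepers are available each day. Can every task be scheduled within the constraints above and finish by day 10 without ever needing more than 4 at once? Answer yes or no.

no

Total keeper-days = 42; over 10 days the average is 42/10 > 4, so some day must exceed 4.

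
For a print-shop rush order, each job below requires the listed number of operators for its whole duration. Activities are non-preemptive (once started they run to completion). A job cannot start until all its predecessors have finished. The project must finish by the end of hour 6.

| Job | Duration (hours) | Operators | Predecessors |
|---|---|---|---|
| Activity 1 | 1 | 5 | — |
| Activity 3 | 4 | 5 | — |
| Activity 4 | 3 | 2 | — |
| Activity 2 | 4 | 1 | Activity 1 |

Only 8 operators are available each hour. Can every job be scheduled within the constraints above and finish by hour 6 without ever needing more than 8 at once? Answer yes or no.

yes

Schedule Activity 1@1, Activity 3@2, Activity 4@1, Activity 2@2: h1:7  h2:8  h3:8  h4:6  h5:6  h6:0 — peak 8 ≤ 8.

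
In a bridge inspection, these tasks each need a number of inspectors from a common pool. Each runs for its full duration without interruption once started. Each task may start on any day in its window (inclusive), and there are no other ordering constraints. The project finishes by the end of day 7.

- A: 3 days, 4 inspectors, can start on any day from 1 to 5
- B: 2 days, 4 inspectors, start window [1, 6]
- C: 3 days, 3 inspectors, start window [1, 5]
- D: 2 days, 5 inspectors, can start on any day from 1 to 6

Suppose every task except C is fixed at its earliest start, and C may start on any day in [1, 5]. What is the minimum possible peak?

C@1: d1:16  d2:16  d3:7  d4:0  d5:0  d6:0  d7:0 → peak 16
C@2: d1:13  d2:16  d3:7  d4:3  d5:0  d6:0  d7:0 → peak 16
C@3: d1:13  d2:13  d3:7  d4:3  d5:3  d6:0  d7:0 → peak 13
C@4: d1:13  d2:13  d3:4  d4:3  d5:3  d6:3  d7:0 → peak 13
C@5: d1:13  d2:13  d3:4  d4:0  d5:3  d6:3  d7:3 → peak 13
Best is C@3, peak 13.

13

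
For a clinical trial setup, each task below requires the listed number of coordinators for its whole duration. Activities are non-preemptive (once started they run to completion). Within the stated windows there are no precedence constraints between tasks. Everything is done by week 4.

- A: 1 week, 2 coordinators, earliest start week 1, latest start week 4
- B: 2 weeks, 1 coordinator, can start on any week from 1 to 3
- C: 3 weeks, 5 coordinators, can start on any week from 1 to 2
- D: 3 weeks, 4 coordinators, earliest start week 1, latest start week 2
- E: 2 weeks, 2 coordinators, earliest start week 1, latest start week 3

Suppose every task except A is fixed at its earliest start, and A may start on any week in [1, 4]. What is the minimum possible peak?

A@1: w1:14  w2:12  w3:9  w4:0 → peak 14
A@2: w1:12  w2:14  w3:9  w4:0 → peak 14
A@3: w1:12  w2:12  w3:11  w4:0 → peak 12
A@4: w1:12  w2:12  w3:9  w4:2 → peak 12
Best is A@3, peak 12.

12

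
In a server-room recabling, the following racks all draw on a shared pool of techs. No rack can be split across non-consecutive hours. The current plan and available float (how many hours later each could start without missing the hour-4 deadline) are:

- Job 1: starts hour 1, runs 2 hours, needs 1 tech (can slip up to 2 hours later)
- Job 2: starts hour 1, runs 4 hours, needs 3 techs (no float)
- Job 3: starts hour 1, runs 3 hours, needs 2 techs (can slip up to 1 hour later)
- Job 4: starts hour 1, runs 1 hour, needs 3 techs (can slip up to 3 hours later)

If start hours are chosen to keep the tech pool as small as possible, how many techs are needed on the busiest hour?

6

Early-start (Job 1@1, Job 2@1, Job 3@1, Job 4@1) gives peak 9: h1:9  h2:6  h3:5  h4:3.
Shift Job 4→4.
Schedule Job 1@1, Job 2@1, Job 3@1, Job 4@4: h1:6  h2:6  h3:5  h4:6 — peak 6.
Total tech-hours = 23 over 4 hours ⇒ peak ≥ ⌈23/4⌉ = 6, so 6 is optimal.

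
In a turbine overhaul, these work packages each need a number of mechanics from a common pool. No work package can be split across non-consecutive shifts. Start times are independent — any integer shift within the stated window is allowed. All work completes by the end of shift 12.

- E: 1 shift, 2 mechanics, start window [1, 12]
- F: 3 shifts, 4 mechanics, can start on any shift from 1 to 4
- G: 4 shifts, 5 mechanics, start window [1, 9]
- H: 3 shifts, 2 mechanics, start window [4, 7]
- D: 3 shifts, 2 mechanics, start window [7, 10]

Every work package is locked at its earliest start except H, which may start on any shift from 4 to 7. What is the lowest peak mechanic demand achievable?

11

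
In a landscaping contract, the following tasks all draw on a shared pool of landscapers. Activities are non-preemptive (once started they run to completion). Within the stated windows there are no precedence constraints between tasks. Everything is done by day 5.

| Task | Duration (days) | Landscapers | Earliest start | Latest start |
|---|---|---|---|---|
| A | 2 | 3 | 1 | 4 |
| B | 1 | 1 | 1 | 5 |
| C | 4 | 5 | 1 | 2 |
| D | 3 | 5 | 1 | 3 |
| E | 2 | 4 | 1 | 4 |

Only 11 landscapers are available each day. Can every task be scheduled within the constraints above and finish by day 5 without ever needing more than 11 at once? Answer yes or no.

The minimum achievable peak is 12; 11 < 12, so no feasible schedule stays within the cap.

no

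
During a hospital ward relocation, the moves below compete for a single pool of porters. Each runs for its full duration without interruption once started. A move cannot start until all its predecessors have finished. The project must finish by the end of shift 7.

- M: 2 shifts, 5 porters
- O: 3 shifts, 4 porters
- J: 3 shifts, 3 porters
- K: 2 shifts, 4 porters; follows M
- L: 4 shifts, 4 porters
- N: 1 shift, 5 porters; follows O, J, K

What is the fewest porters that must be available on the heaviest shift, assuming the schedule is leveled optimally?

11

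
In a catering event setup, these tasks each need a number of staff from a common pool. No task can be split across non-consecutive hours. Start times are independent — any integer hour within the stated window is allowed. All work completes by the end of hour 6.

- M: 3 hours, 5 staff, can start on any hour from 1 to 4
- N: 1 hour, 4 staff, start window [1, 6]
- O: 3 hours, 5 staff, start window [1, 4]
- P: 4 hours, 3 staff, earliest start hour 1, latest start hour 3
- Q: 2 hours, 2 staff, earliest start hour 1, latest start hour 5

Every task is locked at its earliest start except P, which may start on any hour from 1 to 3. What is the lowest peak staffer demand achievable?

P@1: h1:19  h2:15  h3:13  h4:3  h5:0  h6:0 → peak 19
P@2: h1:16  h2:15  h3:13  h4:3  h5:3  h6:0 → peak 16
P@3: h1:16  h2:12  h3:13  h4:3  h5:3  h6:3 → peak 16
Best is P@2, peak 16.

16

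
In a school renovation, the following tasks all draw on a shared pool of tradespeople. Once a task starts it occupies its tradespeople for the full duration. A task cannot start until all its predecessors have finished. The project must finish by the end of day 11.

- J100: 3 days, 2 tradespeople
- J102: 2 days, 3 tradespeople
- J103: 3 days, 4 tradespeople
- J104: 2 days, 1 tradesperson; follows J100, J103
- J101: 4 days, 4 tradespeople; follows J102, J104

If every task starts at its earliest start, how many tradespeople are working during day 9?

4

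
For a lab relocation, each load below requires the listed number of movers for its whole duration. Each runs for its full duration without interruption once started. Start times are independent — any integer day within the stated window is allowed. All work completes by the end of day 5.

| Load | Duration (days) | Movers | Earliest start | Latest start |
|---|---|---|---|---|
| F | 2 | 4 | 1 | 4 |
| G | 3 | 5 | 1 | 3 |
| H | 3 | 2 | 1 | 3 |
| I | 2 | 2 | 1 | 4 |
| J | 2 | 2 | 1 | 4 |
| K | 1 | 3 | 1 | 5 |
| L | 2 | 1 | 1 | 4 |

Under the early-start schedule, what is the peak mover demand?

Early-start schedule: F@1, G@1, H@1, I@1, J@1, K@1, L@1.
Load per day: day 1: 19, day 2: 16, day 3: 7, day 4: 0, day 5: 0.
Peak is 19.

19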